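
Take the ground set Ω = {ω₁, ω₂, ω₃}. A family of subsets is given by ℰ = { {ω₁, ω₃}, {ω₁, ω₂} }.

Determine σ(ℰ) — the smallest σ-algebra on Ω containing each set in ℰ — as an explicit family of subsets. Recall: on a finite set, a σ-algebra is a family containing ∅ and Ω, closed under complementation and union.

σ(ℰ) (8 sets): { {}, {ω₁}, {ω₂}, {ω₃}, {ω₁, ω₂}, {ω₁, ω₃}, {ω₂, ω₃}, Ω }

Check:
Take S₀ = ℰ ∪ {∅, Ω} = { {}, {ω₁, ω₂}, {ω₁, ω₃}, Ω }.
Pass 1: 2 new —
  {ω₂}  = complement {ω₁, ω₃}
  {ω₃}  = complement {ω₁, ω₂}
Pass 2. New:
  {ω₂, ω₃}  = {ω₃} ∪ {ω₂}
Pass 3. New:
  {ω₁}  = complement {ω₂, ω₃}
Pass 4: no new sets; the family is a σ-algebra.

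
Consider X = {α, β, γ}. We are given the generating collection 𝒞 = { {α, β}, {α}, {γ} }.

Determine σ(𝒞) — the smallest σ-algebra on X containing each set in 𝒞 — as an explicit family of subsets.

Take S₀ = 𝒞 ∪ {∅, X} = { {}, {α}, {γ}, {α, β}, X }.
Step 1: +2 →
  {α, γ}  = {γ} ∪ {α}
  {β, γ}  = complement {α}
  — 7 sets.
Step 2: +1 →
  {β}  = complement {α, γ}
  — 8 sets.
Step 3: no new sets; the family is a σ-algebra.

σ(𝒞) = { {}, {α}, {β}, {γ}, {α, β}, {α, γ}, {β, γ}, X }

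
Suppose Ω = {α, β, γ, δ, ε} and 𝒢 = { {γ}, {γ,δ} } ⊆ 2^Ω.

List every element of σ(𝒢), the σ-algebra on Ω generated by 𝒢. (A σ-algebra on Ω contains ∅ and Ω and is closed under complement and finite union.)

|σ(𝒢)| = 8.  σ(𝒢) = { {}, {γ}, {δ}, {γ,δ}, {α,β,ε}, {α,β,γ,ε}, {α,β,δ,ε}, Ω }

Trace:
Take S₀ = 𝒢 ∪ {∅, Ω} = { {}, {γ}, {γ,δ}, Ω }.
Iteration 1: 2 new —
  {α,β,ε}  = Ω∖{γ,δ}
  {α,β,δ,ε}  = Ω∖{γ}
  [6 total]
Iteration 2. New:
  {α,β,γ,ε}  = {γ} ∪ {α,β,ε}
  [7 total]
Iteration 3 (1 new):
  {δ}  = Ω∖{α,β,γ,ε}
  [8 total]
Iteration 4: stable.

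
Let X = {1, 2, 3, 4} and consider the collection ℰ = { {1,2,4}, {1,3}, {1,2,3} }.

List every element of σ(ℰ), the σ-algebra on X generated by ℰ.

Seed the family with ℰ together with ∅ and X: { {}, {1,3}, {1,2,3}, {1,2,4}, X }.
Pass 1: 3 new —
  {3}  = complement {1,2,4}
  {4}  = complement {1,2,3}
  {2,4}  = complement {1,3}
  — 8 sets.
Pass 2: 3 new —
  {3,4}  = {4} ∪ {3}
  {1,3,4}  = {4} ∪ {1,3}
  {2,3,4}  = {3} ∪ {2,4}
  — 11 sets.
Pass 3 adds 3:
  {1}  = complement {2,3,4}
  {2}  = complement {1,3,4}
  {1,2}  = complement {3,4}
  — 14 sets.
Pass 4 adds 2:
  {1,4}  = {4} ∪ {1}
  {2,3}  = {3} ∪ {2}
  — 16 sets.
Pass 5 adds nothing — fixpoint reached.

Therefore σ(ℰ) = { {}, {1}, {2}, {3}, {4}, {1,2}, {1,3}, {1,4}, {2,3}, {2,4}, {3,4}, {1,2,3}, {1,2,4}, {1,3,4}, {2,3,4}, X } (|σ(ℰ)| = 16).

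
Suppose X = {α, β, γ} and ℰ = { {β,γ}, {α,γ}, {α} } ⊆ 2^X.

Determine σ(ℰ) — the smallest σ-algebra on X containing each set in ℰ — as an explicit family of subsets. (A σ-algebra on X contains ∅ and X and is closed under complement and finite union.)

Start: ℰ ∪ {∅, X} = { {}, {α}, {α,γ}, {β,γ}, X }.
Step 1. New:
  {β}  = ᶜ of {α,γ}
  [6 total]
Step 2: 1 new —
  {α,β}  = {β} ∪ {α}
  [7 total]
Step 3 (1 new):
  {γ}  = ᶜ of {α,β}
  [8 total]
Step 4 adds nothing — fixpoint reached.

Therefore σ(ℰ) = { {}, {α}, {β}, {γ}, {α,β}, {α,γ}, {β,γ}, X } (|σ(ℰ)| = 8).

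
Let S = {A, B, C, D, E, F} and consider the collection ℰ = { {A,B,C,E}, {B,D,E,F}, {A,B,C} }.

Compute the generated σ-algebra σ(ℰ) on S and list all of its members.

Take S₀ = ℰ ∪ {∅, S} = { {}, {A,B,C}, {A,B,C,E}, {B,D,E,F}, S }.
Step 1: 3 new —
  {A,C}  = ᶜ of {B,D,E,F}
  {D,F}  = ᶜ of {A,B,C,E}
  {D,E,F}  = ᶜ of {A,B,C}
  (now 8)
Step 2 adds 3:
  {A,C,D,F}  = {A,C} ∪ {D,F}
  {A,B,C,D,F}  = {A,B,C} ∪ {D,F}
  {A,C,D,E,F}  = {A,C} ∪ {D,E,F}
  (now 11)
Step 3 (3 new):
  {B}  = ᶜ of {A,C,D,E,F}
  {E}  = ᶜ of {A,B,C,D,F}
  {B,E}  = ᶜ of {A,C,D,F}
  (now 14)
Step 4 (2 new):
  {A,C,E}  = {A,C} ∪ {E}
  {B,D,F}  = {B} ∪ {D,F}
  (now 16)
Step 5: closed — nothing new.

Hence σ(ℰ) has 16 members: { {}, {B}, {E}, {A,C}, {B,E}, {D,F}, {A,B,C}, {A,C,E}, {B,D,F}, {D,E,F}, {A,B,C,E}, {A,C,D,F}, {B,D,E,F}, {A,B,C,D,F}, {A,C,D,E,F}, S }.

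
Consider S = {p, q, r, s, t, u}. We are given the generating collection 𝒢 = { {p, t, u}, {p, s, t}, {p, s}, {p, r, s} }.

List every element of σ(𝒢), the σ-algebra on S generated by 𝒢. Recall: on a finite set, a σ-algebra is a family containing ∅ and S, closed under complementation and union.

Begin from { {}, {p, s}, {p, r, s}, {p, s, t}, {p, t, u}, S } (that is, 𝒢 plus ∅ and S).
Step 1. New:
  {q, r, s}  = ᶜ of {p, t, u}
  {q, r, u}  = ᶜ of {p, s, t}
  {q, t, u}  = ᶜ of {p, r, s}
  {p, r, s, t}  = {p, s, t} ∪ {p, r, s}
  {p, s, t, u}  = {p, s, t} ∪ {p, t, u}
  {q, r, t, u}  = ᶜ of {p, s}
  {p, r, s, t, u}  = {p, r, s} ∪ {p, t, u}
  — 13 sets.
Step 2. New:
  {q}  = ᶜ of {p, r, s, t, u}
  {q, r}  = ᶜ of {p, s, t, u}
  {q, u}  = ᶜ of {p, r, s, t}
  {p, q, r, s}  = {q, r, s} ∪ {p, r, s}
  {p, q, t, u}  = {q, t, u} ∪ {p, t, u}
  {q, r, s, u}  = {q, r, s} ∪ {q, r, u}
  {p, q, r, s, t}  = {p, s, t} ∪ {q, r, s}
  {p, q, r, s, u}  = {q, r, u} ∪ {p, r, s}
  {p, q, r, t, u}  = {q, r, u} ∪ {p, t, u}
  {p, q, s, t, u}  = {p, s, t} ∪ {q, t, u}
  {q, r, s, t, u}  = {q, r, s} ∪ {q, t, u}
  — 24 sets.
Step 3 (11 new):
  {p}  = ᶜ of {q, r, s, t, u}
  {r}  = ᶜ of {p, q, s, t, u}
  {s}  = ᶜ of {p, q, r, t, u}
  {t}  = ᶜ of {p, q, r, s, u}
  {u}  = ᶜ of {p, q, r, s, t}
  {p, t}  = ᶜ of {q, r, s, u}
  {r, s}  = ᶜ of {p, q, t, u}
  {t, u}  = ᶜ of {p, q, r, s}
  {p, q, s}  = {q} ∪ {p, s}
  {p, q, s, t}  = {q} ∪ {p, s, t}
  {p, q, s, u}  = {p, s} ∪ {q, u}
  — 35 sets.
Step 4: 27 new —
  {p, q}  = {p} ∪ {q}
  {p, r}  = {p} ∪ {r}
  {p, u}  = {p} ∪ {u}
  {q, s}  = {q} ∪ {s}
  {q, t}  = {q} ∪ {t}
  {r, t}  = ᶜ of {p, q, s, u}
  {r, u}  = ᶜ of {p, q, s, t}
  {s, t}  = {t} ∪ {s}
  {s, u}  = {u} ∪ {s}
  {p, q, r}  = {p} ∪ {q, r}
  {p, q, t}  = {q} ∪ {p, t}
  {p, q, u}  = {p} ∪ {q, u}
  {p, r, t}  = {r} ∪ {p, t}
  {p, s, u}  = {u} ∪ {p, s}
  {q, r, t}  = {t} ∪ {q, r}
  {q, s, u}  = {q, u} ∪ {s}
  {r, s, t}  = {r, s} ∪ {t}
  {r, s, u}  = {r, s} ∪ {u}
  {r, t, u}  = ᶜ of {p, q, s}
  {s, t, u}  = {t, u} ∪ {s}
  {p, q, r, t}  = {q, r} ∪ {p, t}
  {p, q, r, u}  = {p} ∪ {q, r, u}
  {p, r, s, u}  = {u} ∪ {p, r, s}
  {p, r, t, u}  = {r} ∪ {p, t, u}
  {q, r, s, t}  = {t} ∪ {q, r, s}
  {q, s, t, u}  = {q, t, u} ∪ {s}
  {r, s, t, u}  = {r, s} ∪ {t, u}
  — 62 sets.
Step 5 adds 2:
  {p, r, u}  = {p, u} ∪ {p, r}
  {q, s, t}  = {q, t} ∪ {s, t}
  — 64 sets.
Step 6: already closed under ᶜ and ∪.

Therefore σ(𝒢) = { {}, {p}, {q}, {r}, {s}, {t}, {u}, {p, q}, {p, r}, {p, s}, {p, t}, {p, u}, {q, r}, {q, s}, {q, t}, {q, u}, {r, s}, {r, t}, {r, u}, {s, t}, {s, u}, {t, u}, {p, q, r}, {p, q, s}, {p, q, t}, {p, q, u}, {p, r, s}, {p, r, t}, {p, r, u}, {p, s, t}, {p, s, u}, {p, t, u}, {q, r, s}, {q, r, t}, {q, r, u}, {q, s, t}, {q, s, u}, {q, t, u}, {r, s, t}, {r, s, u}, {r, t, u}, {s, t, u}, {p, q, r, s}, {p, q, r, t}, {p, q, r, u}, {p, q, s, t}, {p, q, s, u}, {p, q, t, u}, {p, r, s, t}, {p, r, s, u}, {p, r, t, u}, {p, s, t, u}, {q, r, s, t}, {q, r, s, u}, {q, r, t, u}, {q, s, t, u}, {r, s, t, u}, {p, q, r, s, t}, {p, q, r, s, u}, {p, q, r, t, u}, {p, q, s, t, u}, {p, r, s, t, u}, {q, r, s, t, u}, S } (|σ(𝒢)| = 64).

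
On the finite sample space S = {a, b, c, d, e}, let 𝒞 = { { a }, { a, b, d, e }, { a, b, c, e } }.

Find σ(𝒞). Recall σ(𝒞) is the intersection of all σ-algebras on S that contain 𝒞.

σ(𝒞) = { {}, { a }, { c }, { d }, { a, c }, { a, d }, { b, e }, { c, d }, { a, b, e }, { a, c, d }, { b, c, e }, { b, d, e }, { a, b, c, e }, { a, b, d, e }, { b, c, d, e }, S }

Trace:
Take S₀ = 𝒞 ∪ {∅, S} = { {}, { a }, { a, b, c, e }, { a, b, d, e }, S }.
Round 1 adds 3:
  { c }  = { a, b, d, e }ᶜ
  { d }  = { a, b, c, e }ᶜ
  { b, c, d, e }  = { a }ᶜ
  — 8 sets.
Round 2 (3 new):
  { a, c }  = { c } ∪ { a }
  { a, d }  = { d } ∪ { a }
  { c, d }  = { d } ∪ { c }
  — 11 sets.
Round 3: 4 new —
  { a, b, e }  = { c, d }ᶜ
  { a, c, d }  = { c } ∪ { a, d }
  { b, c, e }  = { a, d }ᶜ
  { b, d, e }  = { a, c }ᶜ
  — 15 sets.
Round 4: 1 new —
  { b, e }  = { a, c, d }ᶜ
  — 16 sets.
Round 5: already closed under ᶜ and ∪.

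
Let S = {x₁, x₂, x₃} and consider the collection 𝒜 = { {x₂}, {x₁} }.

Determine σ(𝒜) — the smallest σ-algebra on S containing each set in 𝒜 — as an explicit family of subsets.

Begin from { {}, {x₁}, {x₂}, S } (that is, 𝒜 plus ∅ and S).
Step 1. New:
  {x₁,x₂}  = {x₂} ∪ {x₁}
  {x₁,x₃}  = S∖{x₂}
  {x₂,x₃}  = S∖{x₁}
  — 7 sets.
Step 2: 1 new —
  {x₃}  = S∖{x₁,x₂}
  — 8 sets.
Step 3: stable.

σ(𝒜) = { {}, {x₁}, {x₂}, {x₃}, {x₁,x₂}, {x₁,x₃}, {x₂,x₃}, S }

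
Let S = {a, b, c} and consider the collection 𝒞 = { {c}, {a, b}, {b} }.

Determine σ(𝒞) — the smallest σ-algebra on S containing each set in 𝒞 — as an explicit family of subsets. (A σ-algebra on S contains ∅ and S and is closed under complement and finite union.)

|σ(𝒞)| = 8.  σ(𝒞) = { ∅, {a}, {b}, {c}, {a, b}, {a, c}, {b, c}, S }

Working:
Start: 𝒞 ∪ {∅, S} = { ∅, {b}, {c}, {a, b}, S }.
Iteration 1 (2 new):
  {a, c}  = {b}ᶜ
  {b, c}  = {c} ∪ {b}
  (now 7)
Iteration 2: +1 →
  {a}  = {b, c}ᶜ
  (now 8)
Iteration 3: closed — nothing new.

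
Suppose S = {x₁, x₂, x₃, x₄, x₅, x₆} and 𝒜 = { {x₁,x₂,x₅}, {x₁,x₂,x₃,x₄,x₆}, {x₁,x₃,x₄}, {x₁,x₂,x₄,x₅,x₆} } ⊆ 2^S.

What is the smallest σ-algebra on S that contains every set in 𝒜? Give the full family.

Answer: σ(𝒜) = { {}, {x₁}, {x₂}, {x₃}, {x₄}, {x₅}, {x₆}, {x₁,x₂}, {x₁,x₃}, {x₁,x₄}, {x₁,x₅}, {x₁,x₆}, {x₂,x₃}, {x₂,x₄}, {x₂,x₅}, {x₂,x₆}, {x₃,x₄}, {x₃,x₅}, {x₃,x₆}, {x₄,x₅}, {x₄,x₆}, {x₅,x₆}, {x₁,x₂,x₃}, {x₁,x₂,x₄}, {x₁,x₂,x₅}, {x₁,x₂,x₆}, {x₁,x₃,x₄}, {x₁,x₃,x₅}, {x₁,x₃,x₆}, {x₁,x₄,x₅}, {x₁,x₄,x₆}, {x₁,x₅,x₆}, {x₂,x₃,x₄}, {x₂,x₃,x₅}, {x₂,x₃,x₆}, {x₂,x₄,x₅}, {x₂,x₄,x₆}, {x₂,x₅,x₆}, {x₃,x₄,x₅}, {x₃,x₄,x₆}, {x₃,x₅,x₆}, {x₄,x₅,x₆}, {x₁,x₂,x₃,x₄}, {x₁,x₂,x₃,x₅}, {x₁,x₂,x₃,x₆}, {x₁,x₂,x₄,x₅}, {x₁,x₂,x₄,x₆}, {x₁,x₂,x₅,x₆}, {x₁,x₃,x₄,x₅}, {x₁,x₃,x₄,x₆}, {x₁,x₃,x₅,x₆}, {x₁,x₄,x₅,x₆}, {x₂,x₃,x₄,x₅}, {x₂,x₃,x₄,x₆}, {x₂,x₃,x₅,x₆}, {x₂,x₄,x₅,x₆}, {x₃,x₄,x₅,x₆}, {x₁,x₂,x₃,x₄,x₅}, {x₁,x₂,x₃,x₄,x₆}, {x₁,x₂,x₃,x₅,x₆}, {x₁,x₂,x₄,x₅,x₆}, {x₁,x₃,x₄,x₅,x₆}, {x₂,x₃,x₄,x₅,x₆}, S }

Derivation:
Seed the family with 𝒜 together with ∅ and S: { {}, {x₁,x₂,x₅}, {x₁,x₃,x₄}, {x₁,x₂,x₃,x₄,x₆}, {x₁,x₂,x₄,x₅,x₆}, S }.
Iteration 1 adds 5:
  {x₃}  = {x₁,x₂,x₄,x₅,x₆}ᶜ
  {x₅}  = {x₁,x₂,x₃,x₄,x₆}ᶜ
  {x₂,x₅,x₆}  = {x₁,x₃,x₄}ᶜ
  {x₃,x₄,x₆}  = {x₁,x₂,x₅}ᶜ
  {x₁,x₂,x₃,x₄,x₅}  = {x₁,x₂,x₅} ∪ {x₁,x₃,x₄}
Iteration 2 adds 9:
  {x₆}  = {x₁,x₂,x₃,x₄,x₅}ᶜ
  {x₃,x₅}  = {x₅} ∪ {x₃}
  {x₁,x₂,x₃,x₅}  = {x₃} ∪ {x₁,x₂,x₅}
  {x₁,x₂,x₅,x₆}  = {x₂,x₅,x₆} ∪ {x₁,x₂,x₅}
  {x₁,x₃,x₄,x₅}  = {x₅} ∪ {x₁,x₃,x₄}
  {x₁,x₃,x₄,x₆}  = {x₁,x₃,x₄} ∪ {x₃,x₄,x₆}
  {x₂,x₃,x₅,x₆}  = {x₂,x₅,x₆} ∪ {x₃}
  {x₃,x₄,x₅,x₆}  = {x₅} ∪ {x₃,x₄,x₆}
  {x₂,x₃,x₄,x₅,x₆}  = {x₂,x₅,x₆} ∪ {x₃,x₄,x₆}
Iteration 3. New:
  {x₁}  = {x₂,x₃,x₄,x₅,x₆}ᶜ
  {x₁,x₂}  = {x₃,x₄,x₅,x₆}ᶜ
  {x₁,x₄}  = {x₂,x₃,x₅,x₆}ᶜ
  {x₂,x₅}  = {x₁,x₃,x₄,x₆}ᶜ
  {x₂,x₆}  = {x₁,x₃,x₄,x₅}ᶜ
  {x₃,x₄}  = {x₁,x₂,x₅,x₆}ᶜ
  {x₃,x₆}  = {x₆} ∪ {x₃}
  {x₄,x₆}  = {x₁,x₂,x₃,x₅}ᶜ
  {x₅,x₆}  = {x₆} ∪ {x₅}
  {x₃,x₅,x₆}  = {x₃,x₅} ∪ {x₆}
  {x₁,x₂,x₄,x₆}  = {x₃,x₅}ᶜ
  {x₁,x₂,x₃,x₅,x₆}  = {x₃,x₅} ∪ {x₁,x₂,x₅,x₆}
  {x₁,x₃,x₄,x₅,x₆}  = {x₁,x₃,x₄} ∪ {x₃,x₄,x₅,x₆}
Iteration 4: +26 →
  {x₂}  = {x₁,x₃,x₄,x₅,x₆}ᶜ
  {x₄}  = {x₁,x₂,x₃,x₅,x₆}ᶜ
  {x₁,x₃}  = {x₃} ∪ {x₁}
  {x₁,x₅}  = {x₅} ∪ {x₁}
  {x₁,x₆}  = {x₆} ∪ {x₁}
  {x₁,x₂,x₃}  = {x₁,x₂} ∪ {x₃}
  {x₁,x₂,x₄}  = {x₃,x₅,x₆}ᶜ
  {x₁,x₂,x₆}  = {x₁,x₂} ∪ {x₂,x₆}
  {x₁,x₃,x₅}  = {x₃,x₅} ∪ {x₁}
  {x₁,x₃,x₆}  = {x₃,x₆} ∪ {x₁}
  {x₁,x₄,x₅}  = {x₅} ∪ {x₁,x₄}
  {x₁,x₄,x₆}  = {x₆} ∪ {x₁,x₄}
  {x₁,x₅,x₆}  = {x₅,x₆} ∪ {x₁}
  {x₂,x₃,x₅}  = {x₂,x₅} ∪ {x₃}
  {x₂,x₃,x₆}  = {x₂,x₆} ∪ {x₃}
  {x₂,x₄,x₆}  = {x₂,x₆} ∪ {x₄,x₆}
  {x₃,x₄,x₅}  = {x₃,x₄} ∪ {x₅}
  {x₄,x₅,x₆}  = {x₅,x₆} ∪ {x₄,x₆}
  {x₁,x₂,x₃,x₄}  = {x₅,x₆}ᶜ
  {x₁,x₂,x₃,x₆}  = {x₁,x₂} ∪ {x₃,x₆}
  {x₁,x₂,x₄,x₅}  = {x₃,x₆}ᶜ
  {x₁,x₃,x₅,x₆}  = {x₃,x₅,x₆} ∪ {x₁}
  {x₁,x₄,x₅,x₆}  = {x₅,x₆} ∪ {x₁,x₄}
  {x₂,x₃,x₄,x₅}  = {x₂,x₅} ∪ {x₃,x₄}
  {x₂,x₃,x₄,x₆}  = {x₃,x₄} ∪ {x₂,x₆}
  {x₂,x₄,x₅,x₆}  = {x₂,x₅} ∪ {x₄,x₆}
Iteration 5: 5 new —
  {x₂,x₃}  = {x₁,x₄,x₅,x₆}ᶜ
  {x₂,x₄}  = {x₁,x₃,x₅,x₆}ᶜ
  {x₄,x₅}  = {x₁,x₂,x₃,x₆}ᶜ
  {x₂,x₃,x₄}  = {x₁,x₅,x₆}ᶜ
  {x₂,x₄,x₅}  = {x₁,x₃,x₆}ᶜ
Iteration 6: closed — nothing new.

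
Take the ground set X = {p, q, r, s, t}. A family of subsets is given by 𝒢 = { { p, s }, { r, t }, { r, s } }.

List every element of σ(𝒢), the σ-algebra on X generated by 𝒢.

Answer: σ(𝒢) = { {  }, { p }, { q }, { r }, { s }, { t }, { p, q }, { p, r }, { p, s }, { p, t }, { q, r }, { q, s }, { q, t }, { r, s }, { r, t }, { s, t }, { p, q, r }, { p, q, s }, { p, q, t }, { p, r, s }, { p, r, t }, { p, s, t }, { q, r, s }, { q, r, t }, { q, s, t }, { r, s, t }, { p, q, r, s }, { p, q, r, t }, { p, q, s, t }, { p, r, s, t }, { q, r, s, t }, X }

Trace:
Initial family (5 sets): { {  }, { p, s }, { r, s }, { r, t }, X }.
Step 1: 6 new —
  { p, q, s }  = X∖{ r, t }
  { p, q, t }  = X∖{ r, s }
  { p, r, s }  = { r, s } ∪ { p, s }
  { q, r, t }  = X∖{ p, s }
  { r, s, t }  = { r, s } ∪ { r, t }
  { p, r, s, t }  = { p, s } ∪ { r, t }
  |family| = 11
Step 2. New:
  { q }  = X∖{ p, r, s, t }
  { p, q }  = X∖{ r, s, t }
  { q, t }  = X∖{ p, r, s }
  { p, q, r, s }  = { r, s } ∪ { p, q, s }
  { p, q, r, t }  = { p, q, t } ∪ { q, r, t }
  { p, q, s, t }  = { p, q, s } ∪ { p, q, t }
  { q, r, s, t }  = { r, s, t } ∪ { q, r, t }
  |family| = 18
Step 3: 5 new —
  { p }  = X∖{ q, r, s, t }
  { r }  = X∖{ p, q, s, t }
  { s }  = X∖{ p, q, r, t }
  { t }  = X∖{ p, q, r, s }
  { q, r, s }  = { r, s } ∪ { q }
  |family| = 23
Step 4 adds 9:
  { p, r }  = { r } ∪ { p }
  { p, t }  = X∖{ q, r, s }
  { q, r }  = { q } ∪ { r }
  { q, s }  = { q } ∪ { s }
  { s, t }  = { t } ∪ { s }
  { p, q, r }  = { p, q } ∪ { r }
  { p, r, t }  = { r, t } ∪ { p }
  { p, s, t }  = { t } ∪ { p, s }
  { q, s, t }  = { q, t } ∪ { s }
  |family| = 32
Step 5: already closed under ᶜ and ∪.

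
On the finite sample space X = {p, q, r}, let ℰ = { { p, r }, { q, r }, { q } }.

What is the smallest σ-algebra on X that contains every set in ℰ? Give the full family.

|σ(ℰ)| = 8.  σ(ℰ) = { {  }, { p }, { q }, { r }, { p, q }, { p, r }, { q, r }, X }

Check:
Initial family (5 sets): { {  }, { q }, { p, r }, { q, r }, X }.
Iteration 1: 1 new —
  { p }  = X∖{ q, r }
  |family| = 6
Iteration 2: 1 new —
  { p, q }  = { q } ∪ { p }
  |family| = 7
Iteration 3: +1 →
  { r }  = X∖{ p, q }
  |family| = 8
Iteration 4: already closed under ᶜ and ∪.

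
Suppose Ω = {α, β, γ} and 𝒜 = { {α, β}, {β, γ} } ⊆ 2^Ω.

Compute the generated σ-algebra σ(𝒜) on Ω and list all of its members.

Begin from { ∅, {α, β}, {β, γ}, Ω } (that is, 𝒜 plus ∅ and Ω).
Round 1: +2 →
  {α}  = Ω∖{β, γ}
  {γ}  = Ω∖{α, β}
Round 2 adds 1:
  {α, γ}  = {γ} ∪ {α}
Round 3. New:
  {β}  = Ω∖{α, γ}
Round 4: no new sets; the family is a σ-algebra.

Therefore σ(𝒜) = { ∅, {α}, {β}, {γ}, {α, β}, {α, γ}, {β, γ}, Ω } (|σ(𝒜)| = 8).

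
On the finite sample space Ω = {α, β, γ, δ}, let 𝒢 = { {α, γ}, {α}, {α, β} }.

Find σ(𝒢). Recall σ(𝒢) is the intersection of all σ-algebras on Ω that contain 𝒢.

Take S₀ = 𝒢 ∪ {∅, Ω} = { ∅, {α}, {α, β}, {α, γ}, Ω }.
Round 1: +4 →
  {β, δ}  = {α, γ}ᶜ
  {γ, δ}  = {α, β}ᶜ
  {α, β, γ}  = {α, β} ∪ {α, γ}
  {β, γ, δ}  = {α}ᶜ
Round 2 adds 3:
  {δ}  = {α, β, γ}ᶜ
  {α, β, δ}  = {α, β} ∪ {β, δ}
  {α, γ, δ}  = {γ, δ} ∪ {α, γ}
Round 3. New:
  {β}  = {α, γ, δ}ᶜ
  {γ}  = {α, β, δ}ᶜ
  {α, δ}  = {δ} ∪ {α}
Round 4: +1 →
  {β, γ}  = {α, δ}ᶜ
Round 5: closed — nothing new.

|σ(𝒢)| = 16.  σ(𝒢) = { ∅, {α}, {β}, {γ}, {δ}, {α, β}, {α, γ}, {α, δ}, {β, γ}, {β, δ}, {γ, δ}, {α, β, γ}, {α, β, δ}, {α, γ, δ}, {β, γ, δ}, Ω }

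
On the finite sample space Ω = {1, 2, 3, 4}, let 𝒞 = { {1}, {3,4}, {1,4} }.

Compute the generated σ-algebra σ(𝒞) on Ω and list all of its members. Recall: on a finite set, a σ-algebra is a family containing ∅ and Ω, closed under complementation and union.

Begin from { {}, {1}, {1,4}, {3,4}, Ω } (that is, 𝒞 plus ∅ and Ω).
Pass 1: +4 →
  {1,2}  = {3,4}ᶜ
  {2,3}  = {1,4}ᶜ
  {1,3,4}  = {3,4} ∪ {1,4}
  {2,3,4}  = {1}ᶜ
  [9 total]
Pass 2 (3 new):
  {2}  = {1,3,4}ᶜ
  {1,2,3}  = {1,2} ∪ {2,3}
  {1,2,4}  = {1,2} ∪ {1,4}
  [12 total]
Pass 3: +2 →
  {3}  = {1,2,4}ᶜ
  {4}  = {1,2,3}ᶜ
  [14 total]
Pass 4 adds 2:
  {1,3}  = {3} ∪ {1}
  {2,4}  = {4} ∪ {2}
  [16 total]
Pass 5: closed — nothing new.

σ(𝒞) = { {}, {1}, {2}, {3}, {4}, {1,2}, {1,3}, {1,4}, {2,3}, {2,4}, {3,4}, {1,2,3}, {1,2,4}, {1,3,4}, {2,3,4}, Ω }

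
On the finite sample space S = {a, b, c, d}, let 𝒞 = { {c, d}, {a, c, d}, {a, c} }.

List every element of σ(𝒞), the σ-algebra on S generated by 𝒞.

Begin from { {}, {a, c}, {c, d}, {a, c, d}, S } (that is, 𝒞 plus ∅ and S).
Iteration 1 adds 3:
  {b}  = {a, c, d}ᶜ
  {a, b}  = {c, d}ᶜ
  {b, d}  = {a, c}ᶜ
  — 8 sets.
Iteration 2: +3 →
  {a, b, c}  = {b} ∪ {a, c}
  {a, b, d}  = {a, b} ∪ {b, d}
  {b, c, d}  = {b} ∪ {c, d}
  — 11 sets.
Iteration 3 adds 3:
  {a}  = {b, c, d}ᶜ
  {c}  = {a, b, d}ᶜ
  {d}  = {a, b, c}ᶜ
  — 14 sets.
Iteration 4: +2 →
  {a, d}  = {d} ∪ {a}
  {b, c}  = {c} ∪ {b}
  — 16 sets.
Iteration 5: stable.

σ(𝒞) = { {}, {a}, {b}, {c}, {d}, {a, b}, {a, c}, {a, d}, {b, c}, {b, d}, {c, d}, {a, b, c}, {a, b, d}, {a, c, d}, {b, c, d}, S }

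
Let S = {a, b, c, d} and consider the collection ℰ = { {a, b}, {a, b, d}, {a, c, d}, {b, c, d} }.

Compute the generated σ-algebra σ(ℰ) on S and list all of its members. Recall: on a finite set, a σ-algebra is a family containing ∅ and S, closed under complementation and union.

Start: ℰ ∪ {∅, S} = { {}, {a, b}, {a, b, d}, {a, c, d}, {b, c, d}, S }.
Pass 1. New:
  {a}  = complement {b, c, d}
  {b}  = complement {a, c, d}
  {c}  = complement {a, b, d}
  {c, d}  = complement {a, b}
Pass 2: 3 new —
  {a, c}  = {c} ∪ {a}
  {b, c}  = {b} ∪ {c}
  {a, b, c}  = {a, b} ∪ {c}
Pass 3 adds 3:
  {d}  = complement {a, b, c}
  {a, d}  = complement {b, c}
  {b, d}  = complement {a, c}
Pass 4: closed — nothing new.

|σ(ℰ)| = 16.  σ(ℰ) = { {}, {a}, {b}, {c}, {d}, {a, b}, {a, c}, {a, d}, {b, c}, {b, d}, {c, d}, {a, b, c}, {a, b, d}, {a, c, d}, {b, c, d}, S }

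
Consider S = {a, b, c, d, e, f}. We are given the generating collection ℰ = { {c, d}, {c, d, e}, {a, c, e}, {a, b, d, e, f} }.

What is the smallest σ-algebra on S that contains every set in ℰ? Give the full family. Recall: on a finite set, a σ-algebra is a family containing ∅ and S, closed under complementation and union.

Take S₀ = ℰ ∪ {∅, S} = { ∅, {c, d}, {a, c, e}, {c, d, e}, {a, b, d, e, f}, S }.
Iteration 1. New:
  {c}  = {a, b, d, e, f}ᶜ
  {a, b, f}  = {c, d, e}ᶜ
  {b, d, f}  = {a, c, e}ᶜ
  {a, b, e, f}  = {c, d}ᶜ
  {a, c, d, e}  = {c, d, e} ∪ {a, c, e}
  — 11 sets.
Iteration 2. New:
  {b, f}  = {a, c, d, e}ᶜ
  {a, b, c, f}  = {c} ∪ {a, b, f}
  {a, b, d, f}  = {b, d, f} ∪ {a, b, f}
  {b, c, d, f}  = {b, d, f} ∪ {c, d}
  {a, b, c, d, f}  = {c, d} ∪ {a, b, f}
  {a, b, c, e, f}  = {a, c, e} ∪ {a, b, f}
  {b, c, d, e, f}  = {b, d, f} ∪ {c, d, e}
  — 18 sets.
Iteration 3: +7 →
  {a}  = {b, c, d, e, f}ᶜ
  {d}  = {a, b, c, e, f}ᶜ
  {e}  = {a, b, c, d, f}ᶜ
  {a, e}  = {b, c, d, f}ᶜ
  {c, e}  = {a, b, d, f}ᶜ
  {d, e}  = {a, b, c, f}ᶜ
  {b, c, f}  = {c} ∪ {b, f}
  — 25 sets.
Iteration 4. New:
  {a, c}  = {a} ∪ {c}
  {a, d}  = {a} ∪ {d}
  {a, c, d}  = {c, d} ∪ {a}
  {a, d, e}  = {b, c, f}ᶜ
  {b, e, f}  = {b, f} ∪ {e}
  {b, c, e, f}  = {b, c, f} ∪ {e}
  {b, d, e, f}  = {b, d, f} ∪ {e}
  — 32 sets.
Iteration 5: no new sets; the family is a σ-algebra.

|σ(ℰ)| = 32.  σ(ℰ) = { ∅, {a}, {c}, {d}, {e}, {a, c}, {a, d}, {a, e}, {b, f}, {c, d}, {c, e}, {d, e}, {a, b, f}, {a, c, d}, {a, c, e}, {a, d, e}, {b, c, f}, {b, d, f}, {b, e, f}, {c, d, e}, {a, b, c, f}, {a, b, d, f}, {a, b, e, f}, {a, c, d, e}, {b, c, d, f}, {b, c, e, f}, {b, d, e, f}, {a, b, c, d, f}, {a, b, c, e, f}, {a, b, d, e, f}, {b, c, d, e, f}, S }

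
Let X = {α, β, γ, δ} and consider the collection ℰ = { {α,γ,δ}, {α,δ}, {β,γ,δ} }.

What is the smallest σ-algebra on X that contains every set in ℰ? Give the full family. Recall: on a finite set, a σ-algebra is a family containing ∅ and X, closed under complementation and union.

Initial family (5 sets): { {}, {α,δ}, {α,γ,δ}, {β,γ,δ}, X }.
Step 1: 3 new —
  {α}  = ᶜ of {β,γ,δ}
  {β}  = ᶜ of {α,γ,δ}
  {β,γ}  = ᶜ of {α,δ}
  [8 total]
Step 2. New:
  {α,β}  = {β} ∪ {α}
  {α,β,γ}  = {β,γ} ∪ {α}
  {α,β,δ}  = {β} ∪ {α,δ}
  [11 total]
Step 3 adds 3:
  {γ}  = ᶜ of {α,β,δ}
  {δ}  = ᶜ of {α,β,γ}
  {γ,δ}  = ᶜ of {α,β}
  [14 total]
Step 4. New:
  {α,γ}  = {γ} ∪ {α}
  {β,δ}  = {δ} ∪ {β}
  [16 total]
Step 5: no new sets; the family is a σ-algebra.

Therefore σ(ℰ) = { {}, {α}, {β}, {γ}, {δ}, {α,β}, {α,γ}, {α,δ}, {β,γ}, {β,δ}, {γ,δ}, {α,β,γ}, {α,β,δ}, {α,γ,δ}, {β,γ,δ}, X } (|σ(ℰ)| = 16).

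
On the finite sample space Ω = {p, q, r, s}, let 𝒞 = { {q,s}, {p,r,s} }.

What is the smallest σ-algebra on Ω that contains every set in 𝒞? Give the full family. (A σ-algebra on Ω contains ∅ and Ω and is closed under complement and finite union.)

Start: 𝒞 ∪ {∅, Ω} = { {}, {q,s}, {p,r,s}, Ω }.
Step 1 adds 2:
  {q}  = {p,r,s}ᶜ
  {p,r}  = {q,s}ᶜ
  |family| = 6
Step 2: +1 →
  {p,q,r}  = {p,r} ∪ {q}
  |family| = 7
Step 3 (1 new):
  {s}  = {p,q,r}ᶜ
  |family| = 8
Step 4 adds nothing — fixpoint reached.

σ(𝒞) = { {}, {q}, {s}, {p,r}, {q,s}, {p,q,r}, {p,r,s}, Ω }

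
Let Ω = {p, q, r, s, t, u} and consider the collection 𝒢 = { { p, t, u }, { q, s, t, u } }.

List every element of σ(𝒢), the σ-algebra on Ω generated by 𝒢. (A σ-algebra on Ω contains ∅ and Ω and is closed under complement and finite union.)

Initial family (4 sets): { {}, { p, t, u }, { q, s, t, u }, Ω }.
Step 1: +3 →
  { p, r }  = { q, s, t, u }ᶜ
  { q, r, s }  = { p, t, u }ᶜ
  { p, q, s, t, u }  = { p, t, u } ∪ { q, s, t, u }
  |family| = 7
Step 2 adds 4:
  { r }  = { p, q, s, t, u }ᶜ
  { p, q, r, s }  = { q, r, s } ∪ { p, r }
  { p, r, t, u }  = { p, t, u } ∪ { p, r }
  { q, r, s, t, u }  = { q, s, t, u } ∪ { q, r, s }
  |family| = 11
Step 3: +3 →
  { p }  = { q, r, s, t, u }ᶜ
  { q, s }  = { p, r, t, u }ᶜ
  { t, u }  = { p, q, r, s }ᶜ
  |family| = 14
Step 4 (2 new):
  { p, q, s }  = { q, s } ∪ { p }
  { r, t, u }  = { r } ∪ { t, u }
  |family| = 16
Step 5: closed — nothing new.

Hence σ(𝒢) has 16 members: { {}, { p }, { r }, { p, r }, { q, s }, { t, u }, { p, q, s }, { p, t, u }, { q, r, s }, { r, t, u }, { p, q, r, s }, { p, r, t, u }, { q, s, t, u }, { p, q, s, t, u }, { q, r, s, t, u }, Ω }.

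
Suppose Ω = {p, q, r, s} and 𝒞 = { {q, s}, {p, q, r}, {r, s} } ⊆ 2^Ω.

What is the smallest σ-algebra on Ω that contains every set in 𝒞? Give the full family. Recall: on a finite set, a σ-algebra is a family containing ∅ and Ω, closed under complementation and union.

Seed the family with 𝒞 together with ∅ and Ω: { ∅, {q, s}, {r, s}, {p, q, r}, Ω }.
Iteration 1: 4 new —
  {s}  = ᶜ of {p, q, r}
  {p, q}  = ᶜ of {r, s}
  {p, r}  = ᶜ of {q, s}
  {q, r, s}  = {r, s} ∪ {q, s}
  |family| = 9
Iteration 2. New:
  {p}  = ᶜ of {q, r, s}
  {p, q, s}  = {p, q} ∪ {s}
  {p, r, s}  = {r, s} ∪ {p, r}
  |family| = 12
Iteration 3: +3 →
  {q}  = ᶜ of {p, r, s}
  {r}  = ᶜ of {p, q, s}
  {p, s}  = {s} ∪ {p}
  |family| = 15
Iteration 4: +1 →
  {q, r}  = ᶜ of {p, s}
  |family| = 16
Iteration 5: stable.

Therefore σ(𝒞) = { ∅, {p}, {q}, {r}, {s}, {p, q}, {p, r}, {p, s}, {q, r}, {q, s}, {r, s}, {p, q, r}, {p, q, s}, {p, r, s}, {q, r, s}, Ω } (|σ(𝒞)| = 16).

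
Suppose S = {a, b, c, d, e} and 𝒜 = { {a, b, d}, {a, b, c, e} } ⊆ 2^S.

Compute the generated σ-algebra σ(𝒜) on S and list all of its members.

σ(𝒜) (8 sets): { ∅, {d}, {a, b}, {c, e}, {a, b, d}, {c, d, e}, {a, b, c, e}, S }

Trace:
Begin from { ∅, {a, b, d}, {a, b, c, e}, S } (that is, 𝒜 plus ∅ and S).
Pass 1 (2 new):
  {d}  = complement {a, b, c, e}
  {c, e}  = complement {a, b, d}
  |family| = 6
Pass 2: +1 →
  {c, d, e}  = {d} ∪ {c, e}
  |family| = 7
Pass 3. New:
  {a, b}  = complement {c, d, e}
  |family| = 8
Pass 4 adds nothing — fixpoint reached.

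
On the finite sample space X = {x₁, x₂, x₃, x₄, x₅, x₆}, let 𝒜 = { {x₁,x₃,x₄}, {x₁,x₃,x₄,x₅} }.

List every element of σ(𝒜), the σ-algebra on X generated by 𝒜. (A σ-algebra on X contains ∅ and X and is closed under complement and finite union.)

Answer: σ(𝒜) = { ∅, {x₅}, {x₂,x₆}, {x₁,x₃,x₄}, {x₂,x₅,x₆}, {x₁,x₃,x₄,x₅}, {x₁,x₂,x₃,x₄,x₆}, X }

Trace:
Seed the family with 𝒜 together with ∅ and X: { ∅, {x₁,x₃,x₄}, {x₁,x₃,x₄,x₅}, X }.
Pass 1: 2 new —
  {x₂,x₆}  = X∖{x₁,x₃,x₄,x₅}
  {x₂,x₅,x₆}  = X∖{x₁,x₃,x₄}
  |family| = 6
Pass 2: +1 →
  {x₁,x₂,x₃,x₄,x₆}  = {x₁,x₃,x₄} ∪ {x₂,x₆}
  |family| = 7
Pass 3: 1 new —
  {x₅}  = X∖{x₁,x₂,x₃,x₄,x₆}
  |family| = 8
Pass 4 adds nothing — fixpoint reached.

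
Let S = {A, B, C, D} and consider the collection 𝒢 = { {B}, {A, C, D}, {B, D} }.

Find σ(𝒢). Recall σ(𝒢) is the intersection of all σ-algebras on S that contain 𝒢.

σ(𝒢) (8 sets): { {}, {B}, {D}, {A, C}, {B, D}, {A, B, C}, {A, C, D}, S }

Working:
Initial family (5 sets): { {}, {B}, {B, D}, {A, C, D}, S }.
Round 1 adds 1:
  {A, C}  = ᶜ of {B, D}
  (now 6)
Round 2 adds 1:
  {A, B, C}  = {B} ∪ {A, C}
  (now 7)
Round 3 (1 new):
  {D}  = ᶜ of {A, B, C}
  (now 8)
Round 4 adds nothing — fixpoint reached.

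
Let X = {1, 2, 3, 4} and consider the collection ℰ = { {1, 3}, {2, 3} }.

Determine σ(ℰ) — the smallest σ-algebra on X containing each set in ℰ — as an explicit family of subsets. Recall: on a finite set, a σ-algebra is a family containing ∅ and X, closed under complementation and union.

Seed the family with ℰ together with ∅ and X: { {}, {1, 3}, {2, 3}, X }.
Step 1: +3 →
  {1, 4}  = {2, 3}ᶜ
  {2, 4}  = {1, 3}ᶜ
  {1, 2, 3}  = {1, 3} ∪ {2, 3}
  |family| = 7
Step 2. New:
  {4}  = {1, 2, 3}ᶜ
  {1, 2, 4}  = {1, 4} ∪ {2, 4}
  {1, 3, 4}  = {1, 4} ∪ {1, 3}
  {2, 3, 4}  = {2, 3} ∪ {2, 4}
  |family| = 11
Step 3: 3 new —
  {1}  = {2, 3, 4}ᶜ
  {2}  = {1, 3, 4}ᶜ
  {3}  = {1, 2, 4}ᶜ
  |family| = 14
Step 4. New:
  {1, 2}  = {2} ∪ {1}
  {3, 4}  = {3} ∪ {4}
  |family| = 16
Step 5: stable.

|σ(ℰ)| = 16.  σ(ℰ) = { {}, {1}, {2}, {3}, {4}, {1, 2}, {1, 3}, {1, 4}, {2, 3}, {2, 4}, {3, 4}, {1, 2, 3}, {1, 2, 4}, {1, 3, 4}, {2, 3, 4}, X }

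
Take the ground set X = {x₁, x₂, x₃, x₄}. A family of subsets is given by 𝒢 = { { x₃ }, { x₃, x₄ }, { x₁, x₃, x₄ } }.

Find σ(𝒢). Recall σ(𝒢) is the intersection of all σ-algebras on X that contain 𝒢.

Begin from { {  }, { x₃ }, { x₃, x₄ }, { x₁, x₃, x₄ }, X } (that is, 𝒢 plus ∅ and X).
Round 1: +3 →
  { x₂ }  = ᶜ of { x₁, x₃, x₄ }
  { x₁, x₂ }  = ᶜ of { x₃, x₄ }
  { x₁, x₂, x₄ }  = ᶜ of { x₃ }
  — 8 sets.
Round 2 adds 3:
  { x₂, x₃ }  = { x₃ } ∪ { x₂ }
  { x₁, x₂, x₃ }  = { x₃ } ∪ { x₁, x₂ }
  { x₂, x₃, x₄ }  = { x₂ } ∪ { x₃, x₄ }
  — 11 sets.
Round 3: +3 →
  { x₁ }  = ᶜ of { x₂, x₃, x₄ }
  { x₄ }  = ᶜ of { x₁, x₂, x₃ }
  { x₁, x₄ }  = ᶜ of { x₂, x₃ }
  — 14 sets.
Round 4 (2 new):
  { x₁, x₃ }  = { x₃ } ∪ { x₁ }
  { x₂, x₄ }  = { x₄ } ∪ { x₂ }
  — 16 sets.
Round 5 adds nothing — fixpoint reached.

|σ(𝒢)| = 16.  σ(𝒢) = { {  }, { x₁ }, { x₂ }, { x₃ }, { x₄ }, { x₁, x₂ }, { x₁, x₃ }, { x₁, x₄ }, { x₂, x₃ }, { x₂, x₄ }, { x₃, x₄ }, { x₁, x₂, x₃ }, { x₁, x₂, x₄ }, { x₁, x₃, x₄ }, { x₂, x₃, x₄ }, X }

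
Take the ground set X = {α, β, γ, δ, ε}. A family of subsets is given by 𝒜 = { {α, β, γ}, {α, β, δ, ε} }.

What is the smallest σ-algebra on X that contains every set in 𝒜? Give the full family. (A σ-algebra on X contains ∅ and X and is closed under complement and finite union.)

Begin from { {}, {α, β, γ}, {α, β, δ, ε}, X } (that is, 𝒜 plus ∅ and X).
Step 1 adds 2:
  {γ}  = {α, β, δ, ε}ᶜ
  {δ, ε}  = {α, β, γ}ᶜ
  (now 6)
Step 2: 1 new —
  {γ, δ, ε}  = {δ, ε} ∪ {γ}
  (now 7)
Step 3: 1 new —
  {α, β}  = {γ, δ, ε}ᶜ
  (now 8)
Step 4: no new sets; the family is a σ-algebra.

Therefore σ(𝒜) = { {}, {γ}, {α, β}, {δ, ε}, {α, β, γ}, {γ, δ, ε}, {α, β, δ, ε}, X } (|σ(𝒜)| = 8).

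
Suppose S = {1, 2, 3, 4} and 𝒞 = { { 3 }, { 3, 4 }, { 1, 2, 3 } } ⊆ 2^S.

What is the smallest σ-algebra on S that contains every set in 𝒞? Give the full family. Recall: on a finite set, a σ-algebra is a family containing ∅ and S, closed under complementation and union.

Initial family (5 sets): { ∅, { 3 }, { 3, 4 }, { 1, 2, 3 }, S }.
Round 1 adds 3:
  { 4 }  = S∖{ 1, 2, 3 }
  { 1, 2 }  = S∖{ 3, 4 }
  { 1, 2, 4 }  = S∖{ 3 }
  [8 total]
After Round 2 the family is unchanged; done.

|σ(𝒞)| = 8.  σ(𝒞) = { ∅, { 3 }, { 4 }, { 1, 2 }, { 3, 4 }, { 1, 2, 3 }, { 1, 2, 4 }, S }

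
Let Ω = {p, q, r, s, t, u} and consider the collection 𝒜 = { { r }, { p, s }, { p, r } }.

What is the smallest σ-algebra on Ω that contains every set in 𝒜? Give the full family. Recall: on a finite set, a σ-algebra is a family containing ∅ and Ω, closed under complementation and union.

σ(𝒜) (16 sets): { ∅, { p }, { r }, { s }, { p, r }, { p, s }, { r, s }, { p, r, s }, { q, t, u }, { p, q, t, u }, { q, r, t, u }, { q, s, t, u }, { p, q, r, t, u }, { p, q, s, t, u }, { q, r, s, t, u }, Ω }

Working:
Initial family (5 sets): { ∅, { r }, { p, r }, { p, s }, Ω }.
Round 1 adds 4:
  { p, r, s }  = { r } ∪ { p, s }
  { q, r, t, u }  = { p, s }ᶜ
  { q, s, t, u }  = { p, r }ᶜ
  { p, q, s, t, u }  = { r }ᶜ
  — 9 sets.
Round 2: 3 new —
  { q, t, u }  = { p, r, s }ᶜ
  { p, q, r, t, u }  = { p, r } ∪ { q, r, t, u }
  { q, r, s, t, u }  = { r } ∪ { q, s, t, u }
  — 12 sets.
Round 3: 2 new —
  { p }  = { q, r, s, t, u }ᶜ
  { s }  = { p, q, r, t, u }ᶜ
  — 14 sets.
Round 4 (2 new):
  { r, s }  = { r } ∪ { s }
  { p, q, t, u }  = { p } ∪ { q, t, u }
  — 16 sets.
Round 5: stable.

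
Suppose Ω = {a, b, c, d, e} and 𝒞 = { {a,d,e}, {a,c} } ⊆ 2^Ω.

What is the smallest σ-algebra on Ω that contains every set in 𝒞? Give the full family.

σ(𝒞) = { {}, {a}, {b}, {c}, {a,b}, {a,c}, {b,c}, {d,e}, {a,b,c}, {a,d,e}, {b,d,e}, {c,d,e}, {a,b,d,e}, {a,c,d,e}, {b,c,d,e}, Ω }

Trace:
Initial family (4 sets): { {}, {a,c}, {a,d,e}, Ω }.
Step 1 (3 new):
  {b,c}  = complement {a,d,e}
  {b,d,e}  = complement {a,c}
  {a,c,d,e}  = {a,c} ∪ {a,d,e}
  (now 7)
Step 2 adds 4:
  {b}  = complement {a,c,d,e}
  {a,b,c}  = {b,c} ∪ {a,c}
  {a,b,d,e}  = {a,d,e} ∪ {b,d,e}
  {b,c,d,e}  = {b,c} ∪ {b,d,e}
  (now 11)
Step 3. New:
  {a}  = complement {b,c,d,e}
  {c}  = complement {a,b,d,e}
  {d,e}  = complement {a,b,c}
  (now 14)
Step 4. New:
  {a,b}  = {b} ∪ {a}
  {c,d,e}  = {d,e} ∪ {c}
  (now 16)
Step 5: closed — nothing new.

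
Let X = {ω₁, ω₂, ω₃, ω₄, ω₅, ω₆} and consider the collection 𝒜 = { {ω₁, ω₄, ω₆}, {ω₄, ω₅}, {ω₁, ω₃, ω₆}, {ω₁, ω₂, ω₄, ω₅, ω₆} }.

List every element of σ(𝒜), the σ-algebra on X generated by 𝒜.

Answer: σ(𝒜) = { {}, {ω₂}, {ω₃}, {ω₄}, {ω₅}, {ω₁, ω₆}, {ω₂, ω₃}, {ω₂, ω₄}, {ω₂, ω₅}, {ω₃, ω₄}, {ω₃, ω₅}, {ω₄, ω₅}, {ω₁, ω₂, ω₆}, {ω₁, ω₃, ω₆}, {ω₁, ω₄, ω₆}, {ω₁, ω₅, ω₆}, {ω₂, ω₃, ω₄}, {ω₂, ω₃, ω₅}, {ω₂, ω₄, ω₅}, {ω₃, ω₄, ω₅}, {ω₁, ω₂, ω₃, ω₆}, {ω₁, ω₂, ω₄, ω₆}, {ω₁, ω₂, ω₅, ω₆}, {ω₁, ω₃, ω₄, ω₆}, {ω₁, ω₃, ω₅, ω₆}, {ω₁, ω₄, ω₅, ω₆}, {ω₂, ω₃, ω₄, ω₅}, {ω₁, ω₂, ω₃, ω₄, ω₆}, {ω₁, ω₂, ω₃, ω₅, ω₆}, {ω₁, ω₂, ω₄, ω₅, ω₆}, {ω₁, ω₃, ω₄, ω₅, ω₆}, X }

Derivation:
Begin from { {}, {ω₄, ω₅}, {ω₁, ω₃, ω₆}, {ω₁, ω₄, ω₆}, {ω₁, ω₂, ω₄, ω₅, ω₆}, X } (that is, 𝒜 plus ∅ and X).
Iteration 1 adds 7:
  {ω₃}  = ᶜ of {ω₁, ω₂, ω₄, ω₅, ω₆}
  {ω₂, ω₃, ω₅}  = ᶜ of {ω₁, ω₄, ω₆}
  {ω₂, ω₄, ω₅}  = ᶜ of {ω₁, ω₃, ω₆}
  {ω₁, ω₂, ω₃, ω₆}  = ᶜ of {ω₄, ω₅}
  {ω₁, ω₃, ω₄, ω₆}  = {ω₁, ω₃, ω₆} ∪ {ω₁, ω₄, ω₆}
  {ω₁, ω₄, ω₅, ω₆}  = {ω₄, ω₅} ∪ {ω₁, ω₄, ω₆}
  {ω₁, ω₃, ω₄, ω₅, ω₆}  = {ω₄, ω₅} ∪ {ω₁, ω₃, ω₆}
  |family| = 13
Iteration 2. New:
  {ω₂}  = ᶜ of {ω₁, ω₃, ω₄, ω₅, ω₆}
  {ω₂, ω₃}  = ᶜ of {ω₁, ω₄, ω₅, ω₆}
  {ω₂, ω₅}  = ᶜ of {ω₁, ω₃, ω₄, ω₆}
  {ω₃, ω₄, ω₅}  = {ω₄, ω₅} ∪ {ω₃}
  {ω₂, ω₃, ω₄, ω₅}  = {ω₄, ω₅} ∪ {ω₂, ω₃, ω₅}
  {ω₁, ω₂, ω₃, ω₄, ω₆}  = {ω₁, ω₄, ω₆} ∪ {ω₁, ω₂, ω₃, ω₆}
  {ω₁, ω₂, ω₃, ω₅, ω₆}  = {ω₁, ω₃, ω₆} ∪ {ω₂, ω₃, ω₅}
  |family| = 20
Iteration 3: 5 new —
  {ω₄}  = ᶜ of {ω₁, ω₂, ω₃, ω₅, ω₆}
  {ω₅}  = ᶜ of {ω₁, ω₂, ω₃, ω₄, ω₆}
  {ω₁, ω₆}  = ᶜ of {ω₂, ω₃, ω₄, ω₅}
  {ω₁, ω₂, ω₆}  = ᶜ of {ω₃, ω₄, ω₅}
  {ω₁, ω₂, ω₄, ω₆}  = {ω₂} ∪ {ω₁, ω₄, ω₆}
  |family| = 25
Iteration 4 adds 7:
  {ω₂, ω₄}  = {ω₂} ∪ {ω₄}
  {ω₃, ω₄}  = {ω₃} ∪ {ω₄}
  {ω₃, ω₅}  = ᶜ of {ω₁, ω₂, ω₄, ω₆}
  {ω₁, ω₅, ω₆}  = {ω₁, ω₆} ∪ {ω₅}
  {ω₂, ω₃, ω₄}  = {ω₂, ω₃} ∪ {ω₄}
  {ω₁, ω₂, ω₅, ω₆}  = {ω₂, ω₅} ∪ {ω₁, ω₆}
  {ω₁, ω₃, ω₅, ω₆}  = {ω₁, ω₃, ω₆} ∪ {ω₅}
  |family| = 32
Iteration 5: stable.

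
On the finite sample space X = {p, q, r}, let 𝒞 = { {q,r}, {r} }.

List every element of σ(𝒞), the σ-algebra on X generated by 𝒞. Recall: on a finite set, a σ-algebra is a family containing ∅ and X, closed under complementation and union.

Answer: σ(𝒞) = { {}, {p}, {q}, {r}, {p,q}, {p,r}, {q,r}, X }

Working:
Begin from { {}, {r}, {q,r}, X } (that is, 𝒞 plus ∅ and X).
Iteration 1 adds 2:
  {p}  = complement {q,r}
  {p,q}  = complement {r}
  — 6 sets.
Iteration 2. New:
  {p,r}  = {r} ∪ {p}
  — 7 sets.
Iteration 3 (1 new):
  {q}  = complement {p,r}
  — 8 sets.
Iteration 4: already closed under ᶜ and ∪.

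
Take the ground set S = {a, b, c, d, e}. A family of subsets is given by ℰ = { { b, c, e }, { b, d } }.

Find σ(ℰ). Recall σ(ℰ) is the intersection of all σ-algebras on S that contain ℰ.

Start: ℰ ∪ {∅, S} = { ∅, { b, d }, { b, c, e }, S }.
Round 1 (3 new):
  { a, d }  = ᶜ of { b, c, e }
  { a, c, e }  = ᶜ of { b, d }
  { b, c, d, e }  = { b, d } ∪ { b, c, e }
  [7 total]
Round 2. New:
  { a }  = ᶜ of { b, c, d, e }
  { a, b, d }  = { a, d } ∪ { b, d }
  { a, b, c, e }  = { b, c, e } ∪ { a, c, e }
  { a, c, d, e }  = { a, d } ∪ { a, c, e }
  [11 total]
Round 3: 3 new —
  { b }  = ᶜ of { a, c, d, e }
  { d }  = ᶜ of { a, b, c, e }
  { c, e }  = ᶜ of { a, b, d }
  [14 total]
Round 4 adds 2:
  { a, b }  = { b } ∪ { a }
  { c, d, e }  = { d } ∪ { c, e }
  [16 total]
After Round 5 the family is unchanged; done.

σ(ℰ) = { ∅, { a }, { b }, { d }, { a, b }, { a, d }, { b, d }, { c, e }, { a, b, d }, { a, c, e }, { b, c, e }, { c, d, e }, { a, b, c, e }, { a, c, d, e }, { b, c, d, e }, S }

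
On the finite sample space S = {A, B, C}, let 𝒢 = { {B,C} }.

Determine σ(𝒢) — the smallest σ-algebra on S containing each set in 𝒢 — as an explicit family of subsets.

σ(𝒢) = { {}, {A}, {B,C}, S }

Working:
Begin from { {}, {B,C}, S } (that is, 𝒢 plus ∅ and S).
Iteration 1. New:
  {A}  = S∖{B,C}
  |family| = 4
Iteration 2: already closed under ᶜ and ∪.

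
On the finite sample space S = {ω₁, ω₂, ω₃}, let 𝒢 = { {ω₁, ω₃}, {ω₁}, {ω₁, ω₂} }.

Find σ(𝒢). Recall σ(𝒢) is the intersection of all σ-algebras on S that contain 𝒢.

|σ(𝒢)| = 8.  σ(𝒢) = { {}, {ω₁}, {ω₂}, {ω₃}, {ω₁, ω₂}, {ω₁, ω₃}, {ω₂, ω₃}, S }

Trace:
Initial family (5 sets): { {}, {ω₁}, {ω₁, ω₂}, {ω₁, ω₃}, S }.
Step 1: +3 →
  {ω₂}  = {ω₁, ω₃}ᶜ
  {ω₃}  = {ω₁, ω₂}ᶜ
  {ω₂, ω₃}  = {ω₁}ᶜ
  — 8 sets.
Step 2: stable.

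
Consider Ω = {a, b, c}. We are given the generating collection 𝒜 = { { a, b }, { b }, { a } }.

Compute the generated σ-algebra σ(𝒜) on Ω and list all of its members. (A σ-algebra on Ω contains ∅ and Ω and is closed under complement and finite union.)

σ(𝒜) = { ∅, { a }, { b }, { c }, { a, b }, { a, c }, { b, c }, Ω }

Derivation:
Initial family (5 sets): { ∅, { a }, { b }, { a, b }, Ω }.
Round 1. New:
  { c }  = { a, b }ᶜ
  { a, c }  = { b }ᶜ
  { b, c }  = { a }ᶜ
  |family| = 8
Round 2: stable.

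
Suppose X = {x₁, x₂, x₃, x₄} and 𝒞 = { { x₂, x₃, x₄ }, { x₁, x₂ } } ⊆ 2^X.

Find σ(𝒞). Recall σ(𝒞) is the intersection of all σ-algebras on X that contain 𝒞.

|σ(𝒞)| = 8.  σ(𝒞) = { {}, { x₁ }, { x₂ }, { x₁, x₂ }, { x₃, x₄ }, { x₁, x₃, x₄ }, { x₂, x₃, x₄ }, X }

Check:
Begin from { {}, { x₁, x₂ }, { x₂, x₃, x₄ }, X } (that is, 𝒞 plus ∅ and X).
Step 1 adds 2:
  { x₁ }  = X∖{ x₂, x₃, x₄ }
  { x₃, x₄ }  = X∖{ x₁, x₂ }
  |family| = 6
Step 2. New:
  { x₁, x₃, x₄ }  = { x₃, x₄ } ∪ { x₁ }
  |family| = 7
Step 3: 1 new —
  { x₂ }  = X∖{ x₁, x₃, x₄ }
  |family| = 8
Step 4: already closed under ᶜ and ∪.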